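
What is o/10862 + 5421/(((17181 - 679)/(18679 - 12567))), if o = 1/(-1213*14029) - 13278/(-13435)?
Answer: 41140329165376040956961/20489981789887714190 ≈ 2007.8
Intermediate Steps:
o = 225954062771/228625772995 (o = -1/1213*1/14029 - 13278*(-1/13435) = -1/17017177 + 13278/13435 = 225954062771/228625772995 ≈ 0.98831)
o/10862 + 5421/(((17181 - 679)/(18679 - 12567))) = (225954062771/228625772995)/10862 + 5421/(((17181 - 679)/(18679 - 12567))) = (225954062771/228625772995)*(1/10862) + 5421/((16502/6112)) = 225954062771/2483333146271690 + 5421/((16502*(1/6112))) = 225954062771/2483333146271690 + 5421/(8251/3056) = 225954062771/2483333146271690 + 5421*(3056/8251) = 225954062771/2483333146271690 + 16566576/8251 = 41140329165376040956961/20489981789887714190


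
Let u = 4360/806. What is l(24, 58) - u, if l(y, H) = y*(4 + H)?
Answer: 597484/403 ≈ 1482.6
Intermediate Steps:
u = 2180/403 (u = 4360*(1/806) = 2180/403 ≈ 5.4094)
l(24, 58) - u = 24*(4 + 58) - 1*2180/403 = 24*62 - 2180/403 = 1488 - 2180/403 = 597484/403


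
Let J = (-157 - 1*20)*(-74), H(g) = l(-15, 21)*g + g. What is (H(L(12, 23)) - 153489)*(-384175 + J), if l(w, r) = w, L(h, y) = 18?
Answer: 57049749057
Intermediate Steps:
H(g) = -14*g (H(g) = -15*g + g = -14*g)
J = 13098 (J = (-157 - 20)*(-74) = -177*(-74) = 13098)
(H(L(12, 23)) - 153489)*(-384175 + J) = (-14*18 - 153489)*(-384175 + 13098) = (-252 - 153489)*(-371077) = -153741*(-371077) = 57049749057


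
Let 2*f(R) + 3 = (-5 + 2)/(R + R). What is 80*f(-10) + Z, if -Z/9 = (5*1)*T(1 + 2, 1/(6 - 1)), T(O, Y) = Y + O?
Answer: -258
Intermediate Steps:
f(R) = -3/2 - 3/(4*R) (f(R) = -3/2 + ((-5 + 2)/(R + R))/2 = -3/2 + (-3*1/(2*R))/2 = -3/2 + (-3/(2*R))/2 = -3/2 - 3/(4*R))
T(O, Y) = O + Y
Z = -144 (Z = -9*5*1*((1 + 2) + 1/(6 - 1)) = -45*(3 + 1/5) = -45*(3 + ⅕) = -45*16/5 = -9*16 = -144)
80*f(-10) + Z = 80*((¾)*(-1 - 2*(-10))/(-10)) - 144 = 80*((¾)*(-⅒)*(-1 + 20)) - 144 = 80*((¾)*(-⅒)*19) - 144 = 80*(-57/40) - 144 = -114 - 144 = -258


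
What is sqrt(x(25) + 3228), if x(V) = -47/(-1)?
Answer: 5*sqrt(131) ≈ 57.228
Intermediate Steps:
x(V) = 47 (x(V) = -47*(-1) = 47)
sqrt(x(25) + 3228) = sqrt(47 + 3228) = sqrt(3275) = 5*sqrt(131)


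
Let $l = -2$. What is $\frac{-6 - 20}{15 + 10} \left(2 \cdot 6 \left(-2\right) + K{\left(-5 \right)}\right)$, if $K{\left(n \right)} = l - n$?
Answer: $\frac{546}{25} \approx 21.84$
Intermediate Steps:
$K{\left(n \right)} = -2 - n$
$\frac{-6 - 20}{15 + 10} \left(2 \cdot 6 \left(-2\right) + K{\left(-5 \right)}\right) = \frac{-6 - 20}{15 + 10} \left(2 \cdot 6 \left(-2\right) - -3\right) = - \frac{26}{25} \left(12 \left(-2\right) + \left(-2 + 5\right)\right) = \left(-26\right) \frac{1}{25} \left(-24 + 3\right) = \left(- \frac{26}{25}\right) \left(-21\right) = \frac{546}{25}$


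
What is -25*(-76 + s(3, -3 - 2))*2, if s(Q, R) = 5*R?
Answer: 5050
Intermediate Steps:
-25*(-76 + s(3, -3 - 2))*2 = -25*(-76 + 5*(-3 - 2))*2 = -25*(-76 + 5*(-5))*2 = -25*(-76 - 25)*2 = -25*(-101)*2 = 2525*2 = 5050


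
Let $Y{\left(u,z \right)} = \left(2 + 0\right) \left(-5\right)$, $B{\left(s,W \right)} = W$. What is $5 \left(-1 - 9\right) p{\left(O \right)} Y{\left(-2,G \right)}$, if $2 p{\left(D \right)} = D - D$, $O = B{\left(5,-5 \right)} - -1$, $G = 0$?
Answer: $0$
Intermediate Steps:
$O = -4$ ($O = -5 - -1 = -5 + 1 = -4$)
$p{\left(D \right)} = 0$ ($p{\left(D \right)} = \frac{D - D}{2} = \frac{1}{2} \cdot 0 = 0$)
$Y{\left(u,z \right)} = -10$ ($Y{\left(u,z \right)} = 2 \left(-5\right) = -10$)
$5 \left(-1 - 9\right) p{\left(O \right)} Y{\left(-2,G \right)} = 5 \left(-1 - 9\right) 0 \left(-10\right) = 5 \left(-1 - 9\right) 0 = 5 \left(-10\right) 0 = \left(-50\right) 0 = 0$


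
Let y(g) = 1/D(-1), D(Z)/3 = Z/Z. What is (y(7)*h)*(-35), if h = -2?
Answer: 70/3 ≈ 23.333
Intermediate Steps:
D(Z) = 3 (D(Z) = 3*(Z/Z) = 3*1 = 3)
y(g) = ⅓ (y(g) = 1/3 = ⅓)
(y(7)*h)*(-35) = ((⅓)*(-2))*(-35) = -⅔*(-35) = 70/3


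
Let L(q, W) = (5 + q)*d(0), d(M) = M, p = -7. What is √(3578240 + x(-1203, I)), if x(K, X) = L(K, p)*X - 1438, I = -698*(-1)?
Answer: √3576802 ≈ 1891.2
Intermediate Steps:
I = 698
L(q, W) = 0 (L(q, W) = (5 + q)*0 = 0)
x(K, X) = -1438 (x(K, X) = 0*X - 1438 = 0 - 1438 = -1438)
√(3578240 + x(-1203, I)) = √(3578240 - 1438) = √3576802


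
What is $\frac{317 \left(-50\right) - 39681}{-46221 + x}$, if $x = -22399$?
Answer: $\frac{55531}{68620} \approx 0.80925$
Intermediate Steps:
$\frac{317 \left(-50\right) - 39681}{-46221 + x} = \frac{317 \left(-50\right) - 39681}{-46221 - 22399} = \frac{-15850 - 39681}{-68620} = \left(-55531\right) \left(- \frac{1}{68620}\right) = \frac{55531}{68620}$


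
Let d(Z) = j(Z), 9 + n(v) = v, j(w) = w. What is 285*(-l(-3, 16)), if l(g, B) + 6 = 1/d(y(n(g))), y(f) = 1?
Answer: 1425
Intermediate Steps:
n(v) = -9 + v
d(Z) = Z
l(g, B) = -5 (l(g, B) = -6 + 1/1 = -6 + 1 = -5)
285*(-l(-3, 16)) = 285*(-1*(-5)) = 285*5 = 1425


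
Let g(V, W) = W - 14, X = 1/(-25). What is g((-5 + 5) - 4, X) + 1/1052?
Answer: -369227/26300 ≈ -14.039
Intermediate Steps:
X = -1/25 ≈ -0.040000
g(V, W) = -14 + W
g((-5 + 5) - 4, X) + 1/1052 = (-14 - 1/25) + 1/1052 = -351/25 + 1/1052 = -369227/26300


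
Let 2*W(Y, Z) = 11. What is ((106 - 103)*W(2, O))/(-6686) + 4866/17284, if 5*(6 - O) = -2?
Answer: 16124445/57780412 ≈ 0.27906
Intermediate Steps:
O = 32/5 (O = 6 - ⅕*(-2) = 6 + ⅖ = 32/5 ≈ 6.4000)
W(Y, Z) = 11/2 (W(Y, Z) = (½)*11 = 11/2)
((106 - 103)*W(2, O))/(-6686) + 4866/17284 = ((106 - 103)*(11/2))/(-6686) + 4866/17284 = (3*(11/2))*(-1/6686) + 4866*(1/17284) = (33/2)*(-1/6686) + 2433/8642 = -33/13372 + 2433/8642 = 16124445/57780412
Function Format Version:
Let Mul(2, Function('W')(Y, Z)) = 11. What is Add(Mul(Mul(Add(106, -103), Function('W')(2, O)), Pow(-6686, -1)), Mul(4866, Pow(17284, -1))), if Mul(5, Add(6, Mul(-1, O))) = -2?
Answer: Rational(16124445, 57780412) ≈ 0.27906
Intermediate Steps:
O = Rational(32, 5) (O = Add(6, Mul(Rational(-1, 5), -2)) = Add(6, Rational(2, 5)) = Rational(32, 5) ≈ 6.4000)
Function('W')(Y, Z) = Rational(11, 2) (Function('W')(Y, Z) = Mul(Rational(1, 2), 11) = Rational(11, 2))
Add(Mul(Mul(Add(106, -103), Function('W')(2, O)), Pow(-6686, -1)), Mul(4866, Pow(17284, -1))) = Add(Mul(Mul(Add(106, -103), Rational(11, 2)), Pow(-6686, -1)), Mul(4866, Pow(17284, -1))) = Add(Mul(Mul(3, Rational(11, 2)), Rational(-1, 6686)), Mul(4866, Rational(1, 17284))) = Add(Mul(Rational(33, 2), Rational(-1, 6686)), Rational(2433, 8642)) = Add(Rational(-33, 13372), Rational(2433, 8642)) = Rational(16124445, 57780412)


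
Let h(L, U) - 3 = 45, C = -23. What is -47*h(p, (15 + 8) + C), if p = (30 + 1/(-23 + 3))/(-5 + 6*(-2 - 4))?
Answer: -2256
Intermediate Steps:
p = -599/820 (p = (30 + 1/(-20))/(-5 + 6*(-6)) = (30 - 1/20)/(-5 - 36) = (599/20)/(-41) = (599/20)*(-1/41) = -599/820 ≈ -0.73049)
h(L, U) = 48 (h(L, U) = 3 + 45 = 48)
-47*h(p, (15 + 8) + C) = -47*48 = -2256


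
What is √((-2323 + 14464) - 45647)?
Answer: I*√33506 ≈ 183.05*I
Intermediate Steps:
√((-2323 + 14464) - 45647) = √(12141 - 45647) = √(-33506) = I*√33506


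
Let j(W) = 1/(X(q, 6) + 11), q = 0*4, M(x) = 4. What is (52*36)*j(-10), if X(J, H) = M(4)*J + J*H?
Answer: 1872/11 ≈ 170.18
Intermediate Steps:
q = 0
X(J, H) = 4*J + H*J (X(J, H) = 4*J + J*H = 4*J + H*J)
j(W) = 1/11 (j(W) = 1/(0*(4 + 6) + 11) = 1/(0*10 + 11) = 1/(0 + 11) = 1/11)
(52*36)*j(-10) = (52*36)*(1/11) = 1872*(1/11) = 1872/11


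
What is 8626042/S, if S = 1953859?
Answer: 8626042/1953859 ≈ 4.4149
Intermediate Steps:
8626042/S = 8626042/1953859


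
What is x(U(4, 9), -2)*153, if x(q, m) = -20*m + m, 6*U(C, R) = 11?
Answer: 5814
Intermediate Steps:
U(C, R) = 11/6 (U(C, R) = (1/6)*11 = 11/6)
x(q, m) = -19*m
x(U(4, 9), -2)*153 = -19*(-2)*153 = 38*153 = 5814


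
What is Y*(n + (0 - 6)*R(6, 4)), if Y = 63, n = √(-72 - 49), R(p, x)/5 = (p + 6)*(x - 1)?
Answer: -68040 + 693*I ≈ -68040.0 + 693.0*I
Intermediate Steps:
R(p, x) = 5*(-1 + x)*(6 + p) (R(p, x) = 5*((p + 6)*(x - 1)) = 5*((6 + p)*(-1 + x)) = 5*((-1 + x)*(6 + p)) = 5*(-1 + x)*(6 + p))
n = 11*I (n = √(-121) = 11*I ≈ 11.0*I)
Y*(n + (0 - 6)*R(6, 4)) = 63*(11*I + (0 - 6)*(-30 - 5*6 + 30*4 + 5*6*4)) = 63*(11*I - 6*(-30 - 30 + 120 + 120)) = 63*(11*I - 6*180) = 63*(11*I - 1080) = 63*(-1080 + 11*I) = -68040 + 693*I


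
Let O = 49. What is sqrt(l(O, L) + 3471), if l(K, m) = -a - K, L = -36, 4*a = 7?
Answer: sqrt(13681)/2 ≈ 58.483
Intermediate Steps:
a = 7/4 (a = (1/4)*7 = 7/4 ≈ 1.7500)
l(K, m) = -7/4 - K (l(K, m) = -1*7/4 - K = -7/4 - K)
sqrt(l(O, L) + 3471) = sqrt((-7/4 - 1*49) + 3471) = sqrt((-7/4 - 49) + 3471) = sqrt(-203/4 + 3471) = sqrt(13681/4) = sqrt(13681)/2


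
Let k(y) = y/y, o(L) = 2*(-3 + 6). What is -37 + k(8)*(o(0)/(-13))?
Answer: -487/13 ≈ -37.462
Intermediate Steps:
o(L) = 6 (o(L) = 2*3 = 6)
k(y) = 1
-37 + k(8)*(o(0)/(-13)) = -37 + 1*(6/(-13)) = -37 + 1*(6*(-1/13)) = -37 + 1*(-6/13) = -37 - 6/13 = -487/13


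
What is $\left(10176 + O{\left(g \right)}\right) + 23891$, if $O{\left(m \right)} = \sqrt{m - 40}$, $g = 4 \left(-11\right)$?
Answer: $34067 + 2 i \sqrt{21} \approx 34067.0 + 9.1651 i$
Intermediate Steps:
$g = -44$
$O{\left(m \right)} = \sqrt{-40 + m}$
$\left(10176 + O{\left(g \right)}\right) + 23891 = \left(10176 + \sqrt{-40 - 44}\right) + 23891 = \left(10176 + \sqrt{-84}\right) + 23891 = \left(10176 + 2 i \sqrt{21}\right) + 23891 = 34067 + 2 i \sqrt{21}$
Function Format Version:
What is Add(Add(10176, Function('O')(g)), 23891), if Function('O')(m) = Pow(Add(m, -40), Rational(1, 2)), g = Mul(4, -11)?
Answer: Add(34067, Mul(2, I, Pow(21, Rational(1, 2)))) ≈ Add(34067., Mul(9.1651, I))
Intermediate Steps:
g = -44
Function('O')(m) = Pow(Add(-40, m), Rational(1, 2))
Add(Add(10176, Function('O')(g)), 23891) = Add(Add(10176, Pow(Add(-40, -44), Rational(1, 2))), 23891) = Add(Add(10176, Pow(-84, Rational(1, 2))), 23891) = Add(Add(10176, Mul(2, I, Pow(21, Rational(1, 2)))), 23891) = Add(34067, Mul(2, I, Pow(21, Rational(1, 2))))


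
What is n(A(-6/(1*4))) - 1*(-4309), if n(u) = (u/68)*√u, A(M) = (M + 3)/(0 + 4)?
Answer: 4309 + 3*√6/2176 ≈ 4309.0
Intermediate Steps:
A(M) = ¾ + M/4 (A(M) = (3 + M)/4 = (3 + M)*(¼) = ¾ + M/4)
n(u) = u^(3/2)/68 (n(u) = (u*(1/68))*√u = (u/68)*√u = u^(3/2)/68)
n(A(-6/(1*4))) - 1*(-4309) = (¾ + (-6/(1*4))/4)^(3/2)/68 - 1*(-4309) = (¾ + (-6/4)/4)^(3/2)/68 + 4309 = (¾ + (-6*¼)/4)^(3/2)/68 + 4309 = (¾ + (¼)*(-3/2))^(3/2)/68 + 4309 = (¾ - 3/8)^(3/2)/68 + 4309 = (3/8)^(3/2)/68 + 4309 = (3*√6/32)/68 + 4309 = 3*√6/2176 + 4309 = 4309 + 3*√6/2176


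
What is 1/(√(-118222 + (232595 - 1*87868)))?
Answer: √2945/8835 ≈ 0.0061424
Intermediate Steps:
1/(√(-118222 + (232595 - 1*87868))) = 1/(√(-118222 + (232595 - 87868))) = 1/(√(-118222 + 144727)) = 1/(√26505) = 1/(3*√2945) = √2945/8835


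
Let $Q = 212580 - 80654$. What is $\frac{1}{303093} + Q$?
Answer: $\frac{39985847119}{303093} \approx 1.3193 \cdot 10^{5}$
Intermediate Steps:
$Q = 131926$ ($Q = 212580 - 80654 = 131926$)
$\frac{1}{303093} + Q = \frac{1}{303093} + 131926 = \frac{39985847119}{303093}$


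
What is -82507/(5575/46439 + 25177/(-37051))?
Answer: 141962483872223/962635378 ≈ 1.4747e+5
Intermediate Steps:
-82507/(5575/46439 + 25177/(-37051)) = -82507/(5575*(1/46439) + 25177*(-1/37051)) = -82507/(5575/46439 - 25177/37051) = -82507/(-962635378/1720611389) = -82507*(-1720611389/962635378) = 141962483872223/962635378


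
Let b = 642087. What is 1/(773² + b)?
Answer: 1/1239616 ≈ 8.0670e-7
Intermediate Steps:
1/(773² + b) = 1/(773² + 642087) = 1/(597529 + 642087) = 1/1239616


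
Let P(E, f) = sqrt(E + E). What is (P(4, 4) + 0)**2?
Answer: 8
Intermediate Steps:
P(E, f) = sqrt(2)*sqrt(E) (P(E, f) = sqrt(2*E) = sqrt(2)*sqrt(E))
(P(4, 4) + 0)**2 = (sqrt(2)*sqrt(4) + 0)**2 = (sqrt(2)*2 + 0)**2 = (2*sqrt(2) + 0)**2 = (2*sqrt(2))**2 = 8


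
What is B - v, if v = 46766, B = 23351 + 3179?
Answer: -20236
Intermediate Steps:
B = 26530
B - v = 26530 - 1*46766 = 26530 - 46766 = -20236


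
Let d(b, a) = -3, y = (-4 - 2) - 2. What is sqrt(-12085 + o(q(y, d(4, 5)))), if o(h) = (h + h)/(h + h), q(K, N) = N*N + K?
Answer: 2*I*sqrt(3021) ≈ 109.93*I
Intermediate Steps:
y = -8 (y = -6 - 2 = -8)
q(K, N) = K + N**2 (q(K, N) = N**2 + K = K + N**2)
o(h) = 1 (o(h) = (2*h)/((2*h)) = (2*h)*(1/(2*h)) = 1)
sqrt(-12085 + o(q(y, d(4, 5)))) = sqrt(-12085 + 1) = sqrt(-12084) = 2*I*sqrt(3021)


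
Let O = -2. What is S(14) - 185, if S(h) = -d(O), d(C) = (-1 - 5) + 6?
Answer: -185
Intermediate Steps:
d(C) = 0 (d(C) = -6 + 6 = 0)
S(h) = 0 (S(h) = -1*0 = 0)
S(14) - 185 = 0 - 185 = -185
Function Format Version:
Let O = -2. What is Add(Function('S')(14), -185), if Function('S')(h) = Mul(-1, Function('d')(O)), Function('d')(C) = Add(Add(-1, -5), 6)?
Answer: -185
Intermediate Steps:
Function('d')(C) = 0 (Function('d')(C) = Add(-6, 6) = 0)
Function('S')(h) = 0 (Function('S')(h) = Mul(-1, 0) = 0)
Add(Function('S')(14), -185) = Add(0, -185) = -185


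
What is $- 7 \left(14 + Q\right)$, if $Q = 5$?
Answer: $-133$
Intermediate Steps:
$- 7 \left(14 + Q\right) = - 7 \left(14 + 5\right) = \left(-7\right) 19 = -133$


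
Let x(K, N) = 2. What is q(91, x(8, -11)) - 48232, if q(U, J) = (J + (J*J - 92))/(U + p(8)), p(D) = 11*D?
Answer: -8633614/179 ≈ -48233.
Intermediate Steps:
q(U, J) = (-92 + J + J**2)/(88 + U) (q(U, J) = (J + (J*J - 92))/(U + 11*8) = (J + (J**2 - 92))/(U + 88) = (J + (-92 + J**2))/(88 + U) = (-92 + J + J**2)/(88 + U))
q(91, x(8, -11)) - 48232 = (-92 + 2 + 2**2)/(88 + 91) - 48232 = (-92 + 2 + 4)/179 - 48232 = (1/179)*(-86) - 48232 = -86/179 - 48232 = -8633614/179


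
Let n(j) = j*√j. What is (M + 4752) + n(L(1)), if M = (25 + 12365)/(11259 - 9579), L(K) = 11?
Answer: 38075/8 + 11*√11 ≈ 4795.9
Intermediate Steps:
M = 59/8 (M = 12390/1680 = 12390*(1/1680) = 59/8 ≈ 7.3750)
n(j) = j^(3/2)
(M + 4752) + n(L(1)) = (59/8 + 4752) + 11^(3/2) = 38075/8 + 11*√11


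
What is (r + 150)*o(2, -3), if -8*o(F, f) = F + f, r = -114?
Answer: 9/2 ≈ 4.5000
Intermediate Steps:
o(F, f) = -F/8 - f/8 (o(F, f) = -(F + f)/8 = -F/8 - f/8)
(r + 150)*o(2, -3) = (-114 + 150)*(-⅛*2 - ⅛*(-3)) = 36*(-¼ + 3/8) = 36*(⅛) = 9/2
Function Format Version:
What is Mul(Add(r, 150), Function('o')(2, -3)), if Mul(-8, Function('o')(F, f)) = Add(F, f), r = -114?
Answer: Rational(9, 2) ≈ 4.5000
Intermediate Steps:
Function('o')(F, f) = Add(Mul(Rational(-1, 8), F), Mul(Rational(-1, 8), f)) (Function('o')(F, f) = Mul(Rational(-1, 8), Add(F, f)) = Add(Mul(Rational(-1, 8), F), Mul(Rational(-1, 8), f)))
Mul(Add(r, 150), Function('o')(2, -3)) = Mul(Add(-114, 150), Add(Mul(Rational(-1, 8), 2), Mul(Rational(-1, 8), -3))) = Mul(36, Add(Rational(-1, 4), Rational(3, 8))) = Mul(36, Rational(1, 8)) = Rational(9, 2)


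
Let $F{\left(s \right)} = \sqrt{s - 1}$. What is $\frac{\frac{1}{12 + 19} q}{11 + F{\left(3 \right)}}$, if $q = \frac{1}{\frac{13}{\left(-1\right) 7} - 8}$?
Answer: $- \frac{11}{36363} + \frac{\sqrt{2}}{36363} \approx -0.00026361$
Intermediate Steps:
$F{\left(s \right)} = \sqrt{-1 + s}$
$q = - \frac{7}{69}$ ($q = \frac{1}{\frac{13}{-7} - 8} = \frac{1}{13 \left(- \frac{1}{7}\right) - 8} = \frac{1}{- \frac{13}{7} - 8} = \frac{1}{- \frac{69}{7}} = - \frac{7}{69} \approx -0.10145$)
$\frac{\frac{1}{12 + 19} q}{11 + F{\left(3 \right)}} = \frac{\frac{1}{12 + 19} \left(- \frac{7}{69}\right)}{11 + \sqrt{-1 + 3}} = \frac{\frac{1}{31} \left(- \frac{7}{69}\right)}{11 + \sqrt{2}} = - \frac{7}{2139 \left(11 + \sqrt{2}\right)}$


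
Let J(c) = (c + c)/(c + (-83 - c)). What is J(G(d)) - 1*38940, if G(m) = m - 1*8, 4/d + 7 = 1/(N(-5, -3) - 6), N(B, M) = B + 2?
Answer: -25856023/664 ≈ -38940.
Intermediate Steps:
N(B, M) = 2 + B
d = -9/16 (d = 4/(-7 + 1/((2 - 5) - 6)) = 4/(-7 + 1/(-3 - 6)) = 4/(-7 + 1/(-9)) = 4/(-7 - ⅑) = 4/(-64/9) = 4*(-9/64) = -9/16 ≈ -0.56250)
G(m) = -8 + m (G(m) = m - 8 = -8 + m)
J(c) = -2*c/83 (J(c) = (2*c)/(-83) = (2*c)*(-1/83) = -2*c/83)
J(G(d)) - 1*38940 = -2*(-8 - 9/16)/83 - 1*38940 = -2/83*(-137/16) - 38940 = 137/664 - 38940 = -25856023/664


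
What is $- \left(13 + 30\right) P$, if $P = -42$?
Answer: $1806$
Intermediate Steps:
$- \left(13 + 30\right) P = - \left(13 + 30\right) \left(-42\right) = - 43 \left(-42\right) = \left(-1\right) \left(-1806\right) = 1806$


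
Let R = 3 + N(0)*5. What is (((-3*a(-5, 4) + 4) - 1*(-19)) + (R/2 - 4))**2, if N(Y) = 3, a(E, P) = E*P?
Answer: 7744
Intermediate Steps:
R = 18 (R = 3 + 3*5 = 3 + 15 = 18)
(((-3*a(-5, 4) + 4) - 1*(-19)) + (R/2 - 4))**2 = (((-(-15)*4 + 4) - 1*(-19)) + (18/2 - 4))**2 = (((-3*(-20) + 4) + 19) + ((1/2)*18 - 4))**2 = (((60 + 4) + 19) + (9 - 4))**2 = ((64 + 19) + 5)**2 = (83 + 5)**2 = 88**2 = 7744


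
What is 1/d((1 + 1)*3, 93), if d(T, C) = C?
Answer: 1/93 ≈ 0.010753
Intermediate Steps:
1/d((1 + 1)*3, 93) = 1/93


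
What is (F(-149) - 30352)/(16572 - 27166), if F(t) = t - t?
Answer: 15176/5297 ≈ 2.8650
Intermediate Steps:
F(t) = 0
(F(-149) - 30352)/(16572 - 27166) = (0 - 30352)/(16572 - 27166) = -30352/(-10594) = -30352*(-1/10594) = 15176/5297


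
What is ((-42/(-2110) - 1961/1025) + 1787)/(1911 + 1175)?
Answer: 386073959/667424650 ≈ 0.57845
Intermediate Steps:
((-42/(-2110) - 1961/1025) + 1787)/(1911 + 1175) = ((-42*(-1/2110) - 1961*1/1025) + 1787)/3086 = ((21/1055 - 1961/1025) + 1787)*(1/3086) = (-409466/216275 + 1787)*(1/3086) = (386073959/216275)*(1/3086) = 386073959/667424650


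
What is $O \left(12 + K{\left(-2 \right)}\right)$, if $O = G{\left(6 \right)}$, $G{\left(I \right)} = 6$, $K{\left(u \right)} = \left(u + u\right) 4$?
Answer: $-24$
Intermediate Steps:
$K{\left(u \right)} = 8 u$ ($K{\left(u \right)} = 2 u 4 = 8 u$)
$O = 6$
$O \left(12 + K{\left(-2 \right)}\right) = 6 \left(12 + 8 \left(-2\right)\right) = 6 \left(12 - 16\right) = 6 \left(-4\right) = -24$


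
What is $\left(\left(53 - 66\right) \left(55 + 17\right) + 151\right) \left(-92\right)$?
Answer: $72220$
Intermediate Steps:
$\left(\left(53 - 66\right) \left(55 + 17\right) + 151\right) \left(-92\right) = \left(\left(-13\right) 72 + 151\right) \left(-92\right) = \left(-936 + 151\right) \left(-92\right) = \left(-785\right) \left(-92\right) = 72220$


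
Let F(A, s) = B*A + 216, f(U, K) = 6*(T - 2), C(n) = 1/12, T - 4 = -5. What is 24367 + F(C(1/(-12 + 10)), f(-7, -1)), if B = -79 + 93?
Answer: 147505/6 ≈ 24584.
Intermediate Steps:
T = -1 (T = 4 - 5 = -1)
B = 14
C(n) = 1/12
f(U, K) = -18 (f(U, K) = 6*(-1 - 2) = 6*(-3) = -18)
F(A, s) = 216 + 14*A (F(A, s) = 14*A + 216 = 216 + 14*A)
24367 + F(C(1/(-12 + 10)), f(-7, -1)) = 24367 + (216 + 14*(1/12)) = 24367 + (216 + 7/6) = 24367 + 1303/6 = 147505/6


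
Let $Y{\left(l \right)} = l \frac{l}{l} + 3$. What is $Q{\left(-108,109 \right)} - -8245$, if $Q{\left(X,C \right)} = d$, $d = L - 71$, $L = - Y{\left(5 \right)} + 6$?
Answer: $8172$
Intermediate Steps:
$Y{\left(l \right)} = 3 + l$ ($Y{\left(l \right)} = l 1 + 3 = l + 3 = 3 + l$)
$L = -2$ ($L = - (3 + 5) + 6 = \left(-1\right) 8 + 6 = -8 + 6 = -2$)
$d = -73$ ($d = -2 - 71 = -73$)
$Q{\left(X,C \right)} = -73$
$Q{\left(-108,109 \right)} - -8245 = -73 - -8245 = -73 + 8245 = 8172$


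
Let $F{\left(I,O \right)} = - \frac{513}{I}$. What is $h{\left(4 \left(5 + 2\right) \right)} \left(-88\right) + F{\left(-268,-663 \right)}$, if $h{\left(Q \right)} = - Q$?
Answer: $\frac{660865}{268} \approx 2465.9$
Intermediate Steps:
$h{\left(4 \left(5 + 2\right) \right)} \left(-88\right) + F{\left(-268,-663 \right)} = - 4 \left(5 + 2\right) \left(-88\right) - \frac{513}{-268} = - 4 \cdot 7 \left(-88\right) - - \frac{513}{268} = \left(-1\right) 28 \left(-88\right) + \frac{513}{268} = \left(-28\right) \left(-88\right) + \frac{513}{268} = 2464 + \frac{513}{268} = \frac{660865}{268}$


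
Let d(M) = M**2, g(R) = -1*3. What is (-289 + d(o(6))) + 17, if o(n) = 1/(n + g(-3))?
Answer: -2447/9 ≈ -271.89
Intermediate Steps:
g(R) = -3
o(n) = 1/(-3 + n) (o(n) = 1/(n - 3) = 1/(-3 + n))
(-289 + d(o(6))) + 17 = (-289 + (1/(-3 + 6))**2) + 17 = (-289 + (1/3)**2) + 17 = (-289 + 1/9) + 17 = -2600/9 + 17 = -2447/9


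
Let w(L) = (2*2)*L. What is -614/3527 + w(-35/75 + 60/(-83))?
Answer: -21658378/4391115 ≈ -4.9323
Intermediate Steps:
w(L) = 4*L
-614/3527 + w(-35/75 + 60/(-83)) = -614/3527 + 4*(-35/75 + 60/(-83)) = -614*1/3527 + 4*(-35*1/75 + 60*(-1/83)) = -614/3527 + 4*(-7/15 - 60/83) = -614/3527 + 4*(-1481/1245) = -614/3527 - 5924/1245 = -21658378/4391115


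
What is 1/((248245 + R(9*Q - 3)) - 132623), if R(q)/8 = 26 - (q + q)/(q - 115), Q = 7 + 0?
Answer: 11/1274322 ≈ 8.6320e-6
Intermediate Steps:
Q = 7
R(q) = 208 - 16*q/(-115 + q) (R(q) = 8*(26 - (q + q)/(q - 115)) = 8*(26 - 2*q/(-115 + q)) = 208 - 16*q/(-115 + q))
1/((248245 + R(9*Q - 3)) - 132623) = 1/((248245 + 16*(-1495 + 12*(9*7 - 3))/(-115 + (9*7 - 3))) - 132623) = 1/((248245 + 16*(-1495 + 12*(63 - 3))/(-115 + (63 - 3))) - 132623) = 1/((248245 + 16*(-1495 + 12*60)/(-115 + 60)) - 132623) = 1/((248245 + 16*(-1495 + 720)/(-55)) - 132623) = 1/((248245 + 16*(-1/55)*(-775)) - 132623) = 1/((248245 + 2480/11) - 132623) = 1/(2733175/11 - 132623) = 1/(1274322/11) = 11/1274322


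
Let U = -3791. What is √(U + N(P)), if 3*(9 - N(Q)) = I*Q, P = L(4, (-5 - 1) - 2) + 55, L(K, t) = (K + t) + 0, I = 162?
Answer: 2*I*√1634 ≈ 80.846*I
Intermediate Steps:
L(K, t) = K + t
P = 51 (P = (4 + ((-5 - 1) - 2)) + 55 = (4 + (-6 - 2)) + 55 = (4 - 8) + 55 = -4 + 55 = 51)
N(Q) = 9 - 54*Q
√(U + N(P)) = √(-3791 + (9 - 54*51)) = √(-3791 + (9 - 2754)) = √(-3791 - 2745) = √(-6536) = 2*I*√1634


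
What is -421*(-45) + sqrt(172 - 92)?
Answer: 18945 + 4*sqrt(5) ≈ 18954.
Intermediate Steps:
-421*(-45) + sqrt(172 - 92) = 18945 + sqrt(80) = 18945 + 4*sqrt(5)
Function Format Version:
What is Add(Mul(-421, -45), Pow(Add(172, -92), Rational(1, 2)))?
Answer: Add(18945, Mul(4, Pow(5, Rational(1, 2)))) ≈ 18954.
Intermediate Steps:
Add(Mul(-421, -45), Pow(Add(172, -92), Rational(1, 2))) = Add(18945, Pow(80, Rational(1, 2))) = Add(18945, Mul(4, Pow(5, Rational(1, 2))))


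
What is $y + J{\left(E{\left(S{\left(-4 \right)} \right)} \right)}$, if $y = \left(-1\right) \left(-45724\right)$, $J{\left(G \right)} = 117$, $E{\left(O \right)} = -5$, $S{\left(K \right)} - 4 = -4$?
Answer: $45841$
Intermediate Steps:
$S{\left(K \right)} = 0$ ($S{\left(K \right)} = 4 - 4 = 0$)
$y = 45724$
$y + J{\left(E{\left(S{\left(-4 \right)} \right)} \right)} = 45724 + 117 = 45841$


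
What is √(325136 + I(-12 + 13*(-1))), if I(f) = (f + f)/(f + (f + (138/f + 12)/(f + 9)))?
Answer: 4*√2065159646706/10081 ≈ 570.21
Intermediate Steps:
I(f) = 2*f/(2*f + (12 + 138/f)/(9 + f)) (I(f) = (2*f)/(f + (f + (12 + 138/f)/(9 + f))) = (2*f)/(2*f + (12 + 138/f)/(9 + f)) = 2*f/(2*f + (12 + 138/f)/(9 + f)))
√(325136 + I(-12 + 13*(-1))) = √(325136 + (-12 + 13*(-1))²*(9 + (-12 + 13*(-1)))/(69 + (-12 + 13*(-1))³ + 6*(-12 + 13*(-1)) + 9*(-12 + 13*(-1))²)) = √(325136 + (-12 - 13)²*(9 + (-12 - 13))/(69 + (-12 - 13)³ + 6*(-12 - 13) + 9*(-12 - 13)²)) = √(325136 + (-25)²*(9 - 25)/(69 + (-25)³ + 6*(-25) + 9*(-25)²)) = √(325136 + 625*(-16)/(69 - 15625 - 150 + 9*625)) = √(325136 + 625*(-16)/(69 - 15625 - 150 + 5625)) = √(325136 + 625*(-16)/(-10081)) = √(325136 + 625*(-1/10081)*(-16)) = √(325136 + 10000/10081) = √(3277706016/10081) = 4*√2065159646706/10081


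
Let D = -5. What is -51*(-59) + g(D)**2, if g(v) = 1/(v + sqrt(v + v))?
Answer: 2*(15045*sqrt(10) + 22568*I)/(5*(2*sqrt(10) + 3*I)) ≈ 3009.0 + 0.025815*I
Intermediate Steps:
g(v) = 1/(v + sqrt(2)*sqrt(v)) (g(v) = 1/(v + sqrt(2*v)) = 1/(v + sqrt(2)*sqrt(v)))
-51*(-59) + g(D)**2 = -51*(-59) + (1/(-5 + sqrt(2)*sqrt(-5)))**2 = 3009 + (1/(-5 + sqrt(2)*(I*sqrt(5))))**2 = 3009 + (1/(-5 + I*sqrt(10)))**2 = 3009 + (-5 + I*sqrt(10))**(-2)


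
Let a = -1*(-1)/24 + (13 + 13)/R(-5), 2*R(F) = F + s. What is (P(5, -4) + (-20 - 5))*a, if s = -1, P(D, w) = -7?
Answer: 276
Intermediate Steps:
R(F) = -1/2 + F/2 (R(F) = (F - 1)/2 = (-1 + F)/2 = -1/2 + F/2)
a = -69/8 (a = -1*(-1)/24 + (13 + 13)/(-1/2 + (1/2)*(-5)) = 1*(1/24) + 26/(-1/2 - 5/2) = 1/24 + 26/(-3) = 1/24 + 26*(-1/3) = 1/24 - 26/3 = -69/8 ≈ -8.6250)
(P(5, -4) + (-20 - 5))*a = (-7 + (-20 - 5))*(-69/8) = (-7 - 25)*(-69/8) = -32*(-69/8) = 276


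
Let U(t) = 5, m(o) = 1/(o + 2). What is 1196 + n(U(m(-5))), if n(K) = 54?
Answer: 1250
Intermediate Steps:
m(o) = 1/(2 + o)
1196 + n(U(m(-5))) = 1196 + 54 = 1250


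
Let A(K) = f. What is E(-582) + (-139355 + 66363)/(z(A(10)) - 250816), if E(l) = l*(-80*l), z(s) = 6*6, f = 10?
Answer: -1698904076152/62695 ≈ -2.7098e+7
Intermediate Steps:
A(K) = 10
z(s) = 36
E(l) = -80*l**2
E(-582) + (-139355 + 66363)/(z(A(10)) - 250816) = -80*(-582)**2 + (-139355 + 66363)/(36 - 250816) = -80*338724 - 72992/(-250780) = -27097920 - 72992*(-1/250780) = -27097920 + 18248/62695 = -1698904076152/62695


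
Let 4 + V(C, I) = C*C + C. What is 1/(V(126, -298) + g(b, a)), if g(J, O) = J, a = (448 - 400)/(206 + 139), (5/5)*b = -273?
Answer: 1/15725 ≈ 6.3593e-5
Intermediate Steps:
b = -273
V(C, I) = -4 + C + C**2 (V(C, I) = -4 + (C*C + C) = -4 + (C**2 + C) = -4 + (C + C**2) = -4 + C + C**2)
a = 16/115 (a = 48/345 = 48*(1/345) = 16/115 ≈ 0.13913)
1/(V(126, -298) + g(b, a)) = 1/((-4 + 126 + 126**2) - 273) = 1/((-4 + 126 + 15876) - 273) = 1/(15998 - 273) = 1/15725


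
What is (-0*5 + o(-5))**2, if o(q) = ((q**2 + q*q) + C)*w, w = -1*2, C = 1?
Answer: 10404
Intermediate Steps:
w = -2
o(q) = -2 - 4*q**2 (o(q) = ((q**2 + q*q) + 1)*(-2) = ((q**2 + q**2) + 1)*(-2) = (2*q**2 + 1)*(-2) = (1 + 2*q**2)*(-2) = -2 - 4*q**2)
(-0*5 + o(-5))**2 = (-0*5 + (-2 - 4*(-5)**2))**2 = (-5*0 + (-2 - 4*25))**2 = (0 + (-2 - 100))**2 = (0 - 102)**2 = (-102)**2 = 10404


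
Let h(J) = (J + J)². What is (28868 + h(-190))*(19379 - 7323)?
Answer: 2088919008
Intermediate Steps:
h(J) = 4*J² (h(J) = (2*J)² = 4*J²)
(28868 + h(-190))*(19379 - 7323) = (28868 + 4*(-190)²)*(19379 - 7323) = (28868 + 4*36100)*12056 = (28868 + 144400)*12056 = 173268*12056 = 2088919008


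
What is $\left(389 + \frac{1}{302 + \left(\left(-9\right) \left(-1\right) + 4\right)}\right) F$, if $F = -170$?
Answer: $- \frac{4166224}{63} \approx -66131.0$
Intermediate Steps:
$\left(389 + \frac{1}{302 + \left(\left(-9\right) \left(-1\right) + 4\right)}\right) F = \left(389 + \frac{1}{302 + \left(\left(-9\right) \left(-1\right) + 4\right)}\right) \left(-170\right) = \left(389 + \frac{1}{302 + \left(9 + 4\right)}\right) \left(-170\right) = \left(389 + \frac{1}{302 + 13}\right) \left(-170\right) = \left(389 + \frac{1}{315}\right) \left(-170\right) = \frac{122536}{315} \left(-170\right) = - \frac{4166224}{63}$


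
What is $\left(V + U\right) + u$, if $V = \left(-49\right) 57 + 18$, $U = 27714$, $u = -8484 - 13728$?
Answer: $2727$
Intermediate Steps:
$u = -22212$
$V = -2775$ ($V = -2793 + 18 = -2775$)
$\left(V + U\right) + u = \left(-2775 + 27714\right) - 22212 = 24939 - 22212 = 2727$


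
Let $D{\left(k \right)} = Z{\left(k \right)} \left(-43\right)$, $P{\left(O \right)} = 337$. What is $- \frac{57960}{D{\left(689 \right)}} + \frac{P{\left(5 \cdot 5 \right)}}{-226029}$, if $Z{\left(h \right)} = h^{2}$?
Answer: $\frac{6221458829}{4613930655087} \approx 0.0013484$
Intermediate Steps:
$D{\left(k \right)} = - 43 k^{2}$ ($D{\left(k \right)} = k^{2} \left(-43\right) = - 43 k^{2}$)
$- \frac{57960}{D{\left(689 \right)}} + \frac{P{\left(5 \cdot 5 \right)}}{-226029} = - \frac{57960}{\left(-43\right) 689^{2}} + \frac{337}{-226029} = - \frac{57960}{\left(-43\right) 474721} + 337 \left(- \frac{1}{226029}\right) = - \frac{57960}{-20413003} - \frac{337}{226029} = \left(-57960\right) \left(- \frac{1}{20413003}\right) - \frac{337}{226029} = \frac{57960}{20413003} - \frac{337}{226029} = \frac{6221458829}{4613930655087}$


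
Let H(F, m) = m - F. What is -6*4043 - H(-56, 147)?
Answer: -24461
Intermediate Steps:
-6*4043 - H(-56, 147) = -6*4043 - (147 - 1*(-56)) = -24258 - (147 + 56) = -24258 - 1*203 = -24258 - 203 = -24461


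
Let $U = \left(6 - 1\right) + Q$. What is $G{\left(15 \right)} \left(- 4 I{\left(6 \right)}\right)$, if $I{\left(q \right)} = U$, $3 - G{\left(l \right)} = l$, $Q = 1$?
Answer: $288$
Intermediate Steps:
$U = 6$ ($U = \left(6 - 1\right) + 1 = 5 + 1 = 6$)
$G{\left(l \right)} = 3 - l$
$I{\left(q \right)} = 6$
$G{\left(15 \right)} \left(- 4 I{\left(6 \right)}\right) = \left(3 - 15\right) \left(\left(-4\right) 6\right) = \left(3 - 15\right) \left(-24\right) = \left(-12\right) \left(-24\right) = 288$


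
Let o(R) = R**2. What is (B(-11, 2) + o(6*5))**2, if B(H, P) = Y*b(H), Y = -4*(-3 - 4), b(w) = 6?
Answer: 1140624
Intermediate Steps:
Y = 28 (Y = -4*(-7) = 28)
B(H, P) = 168 (B(H, P) = 28*6 = 168)
(B(-11, 2) + o(6*5))**2 = (168 + (6*5)**2)**2 = (168 + 30**2)**2 = (168 + 900)**2 = 1068**2 = 1140624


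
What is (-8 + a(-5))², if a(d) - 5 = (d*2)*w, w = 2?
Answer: 529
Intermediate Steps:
a(d) = 5 + 4*d (a(d) = 5 + (d*2)*2 = 5 + (2*d)*2 = 5 + 4*d)
(-8 + a(-5))² = (-8 + (5 + 4*(-5)))² = (-8 + (5 - 20))² = (-8 - 15)² = (-23)² = 529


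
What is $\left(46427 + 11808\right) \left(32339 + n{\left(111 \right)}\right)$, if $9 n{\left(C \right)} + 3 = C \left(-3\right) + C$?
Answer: $1881805790$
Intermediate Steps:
$n{\left(C \right)} = - \frac{1}{3} - \frac{2 C}{9}$ ($n{\left(C \right)} = - \frac{1}{3} + \frac{C \left(-3\right) + C}{9} = - \frac{1}{3} + \frac{- 3 C + C}{9} = - \frac{1}{3} + \frac{\left(-2\right) C}{9} = - \frac{1}{3} - \frac{2 C}{9}$)
$\left(46427 + 11808\right) \left(32339 + n{\left(111 \right)}\right) = \left(46427 + 11808\right) \left(32339 - 25\right) = 58235 \left(32339 - 25\right) = 58235 \cdot 32314 = 1881805790$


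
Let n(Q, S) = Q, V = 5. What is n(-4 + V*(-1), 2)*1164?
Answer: -10476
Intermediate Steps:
n(-4 + V*(-1), 2)*1164 = (-4 + 5*(-1))*1164 = (-4 - 5)*1164 = -9*1164 = -10476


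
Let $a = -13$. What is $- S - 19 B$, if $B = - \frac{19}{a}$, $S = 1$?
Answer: $- \frac{374}{13} \approx -28.769$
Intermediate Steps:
$B = \frac{19}{13}$ ($B = - \frac{19}{-13} = \left(-19\right) \left(- \frac{1}{13}\right) = \frac{19}{13} \approx 1.4615$)
$- S - 19 B = \left(-1\right) 1 - \frac{361}{13} = -1 - \frac{361}{13} = - \frac{374}{13}$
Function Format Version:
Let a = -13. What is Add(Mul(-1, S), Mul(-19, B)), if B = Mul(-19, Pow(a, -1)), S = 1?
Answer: Rational(-374, 13) ≈ -28.769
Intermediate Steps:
B = Rational(19, 13) (B = Mul(-19, Pow(-13, -1)) = Mul(-19, Rational(-1, 13)) = Rational(19, 13) ≈ 1.4615)
Add(Mul(-1, S), Mul(-19, B)) = Add(Mul(-1, 1), Mul(-19, Rational(19, 13))) = Add(-1, Rational(-361, 13)) = Rational(-374, 13)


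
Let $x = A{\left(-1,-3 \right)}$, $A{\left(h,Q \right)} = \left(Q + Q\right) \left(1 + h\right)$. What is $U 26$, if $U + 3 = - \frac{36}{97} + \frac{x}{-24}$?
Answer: $- \frac{8502}{97} \approx -87.65$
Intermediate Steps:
$A{\left(h,Q \right)} = 2 Q \left(1 + h\right)$
$x = 0$ ($x = 2 \left(-3\right) \left(1 - 1\right) = 2 \left(-3\right) 0 = 0$)
$U = - \frac{327}{97}$ ($U = -3 + \left(- \frac{36}{97} + \frac{0}{-24}\right) = -3 + \left(\left(-36\right) \frac{1}{97} + 0 \left(- \frac{1}{24}\right)\right) = -3 + \left(- \frac{36}{97} + 0\right) = -3 - \frac{36}{97} = - \frac{327}{97} \approx -3.3711$)
$U 26 = \left(- \frac{327}{97}\right) 26 = - \frac{8502}{97}$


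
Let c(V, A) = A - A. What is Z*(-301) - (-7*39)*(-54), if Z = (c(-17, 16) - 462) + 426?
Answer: -3906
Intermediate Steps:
c(V, A) = 0
Z = -36 (Z = (0 - 462) + 426 = -462 + 426 = -36)
Z*(-301) - (-7*39)*(-54) = -36*(-301) - (-7*39)*(-54) = 10836 - (-273)*(-54) = 10836 - 1*14742 = 10836 - 14742 = -3906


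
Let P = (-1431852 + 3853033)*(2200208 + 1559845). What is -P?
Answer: -9103768882593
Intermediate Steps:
P = 9103768882593 (P = 2421181*3760053 = 9103768882593)
-P = -1*9103768882593 = -9103768882593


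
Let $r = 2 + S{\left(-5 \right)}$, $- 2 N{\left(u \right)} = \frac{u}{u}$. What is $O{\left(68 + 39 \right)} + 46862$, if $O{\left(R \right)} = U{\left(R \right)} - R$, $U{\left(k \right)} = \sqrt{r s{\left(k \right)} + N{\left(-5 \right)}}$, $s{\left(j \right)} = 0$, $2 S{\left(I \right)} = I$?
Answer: $46755 + \frac{i \sqrt{2}}{2} \approx 46755.0 + 0.70711 i$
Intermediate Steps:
$S{\left(I \right)} = \frac{I}{2}$
$N{\left(u \right)} = - \frac{1}{2}$ ($N{\left(u \right)} = - \frac{u \frac{1}{u}}{2} = \left(- \frac{1}{2}\right) 1 = - \frac{1}{2}$)
$r = - \frac{1}{2}$ ($r = 2 + \frac{1}{2} \left(-5\right) = 2 - \frac{5}{2} = - \frac{1}{2} \approx -0.5$)
$U{\left(k \right)} = \frac{i \sqrt{2}}{2}$ ($U{\left(k \right)} = \sqrt{\left(- \frac{1}{2}\right) 0 - \frac{1}{2}} = \sqrt{0 - \frac{1}{2}} = \sqrt{- \frac{1}{2}} = \frac{i \sqrt{2}}{2}$)
$O{\left(R \right)} = - R + \frac{i \sqrt{2}}{2}$ ($O{\left(R \right)} = \frac{i \sqrt{2}}{2} - R = - R + \frac{i \sqrt{2}}{2}$)
$O{\left(68 + 39 \right)} + 46862 = \left(- (68 + 39) + \frac{i \sqrt{2}}{2}\right) + 46862 = \left(\left(-1\right) 107 + \frac{i \sqrt{2}}{2}\right) + 46862 = \left(-107 + \frac{i \sqrt{2}}{2}\right) + 46862 = 46755 + \frac{i \sqrt{2}}{2}$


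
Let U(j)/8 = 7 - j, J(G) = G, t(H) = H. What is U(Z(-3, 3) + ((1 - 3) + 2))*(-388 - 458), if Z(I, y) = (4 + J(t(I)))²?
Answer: -40608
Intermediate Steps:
Z(I, y) = (4 + I)²
U(j) = 56 - 8*j (U(j) = 8*(7 - j) = 56 - 8*j)
U(Z(-3, 3) + ((1 - 3) + 2))*(-388 - 458) = (56 - 8*((4 - 3)² + ((1 - 3) + 2)))*(-388 - 458) = (56 - 8*(1² + (-2 + 2)))*(-846) = (56 - 8*(1 + 0))*(-846) = (56 - 8*1)*(-846) = (56 - 8)*(-846) = 48*(-846) = -40608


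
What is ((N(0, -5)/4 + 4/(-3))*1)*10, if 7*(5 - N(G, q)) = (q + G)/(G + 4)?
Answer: -65/168 ≈ -0.38690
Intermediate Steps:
N(G, q) = 5 - (G + q)/(7*(4 + G)) (N(G, q) = 5 - (q + G)/(7*(G + 4)) = 5 - (G + q)/(7*(4 + G)))
((N(0, -5)/4 + 4/(-3))*1)*10 = ((((140 - 1*(-5) + 34*0)/(7*(4 + 0)))/4 + 4/(-3))*1)*10 = ((((⅐)*(140 + 5 + 0)/4)*(¼) + 4*(-⅓))*1)*10 = ((((⅐)*(¼)*145)*(¼) - 4/3)*1)*10 = (((145/28)*(¼) - 4/3)*1)*10 = ((145/112 - 4/3)*1)*10 = -13/336*1*10 = -13/336*10 = -65/168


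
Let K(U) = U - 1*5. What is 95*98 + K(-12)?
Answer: 9293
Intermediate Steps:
K(U) = -5 + U (K(U) = U - 5 = -5 + U)
95*98 + K(-12) = 95*98 + (-5 - 12) = 9310 - 17 = 9293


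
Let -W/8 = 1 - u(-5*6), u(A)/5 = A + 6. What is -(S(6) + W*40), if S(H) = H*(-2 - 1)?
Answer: 38738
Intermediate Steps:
u(A) = 30 + 5*A (u(A) = 5*(A + 6) = 5*(6 + A) = 30 + 5*A)
W = -968 (W = -8*(1 - (30 + 5*(-5*6))) = -8*(1 - (30 + 5*(-30))) = -8*(1 - (30 - 150)) = -8*(1 - 1*(-120)) = -8*(1 + 120) = -8*121 = -968)
S(H) = -3*H (S(H) = H*(-3) = -3*H)
-(S(6) + W*40) = -(-3*6 - 968*40) = -(-18 - 38720) = -1*(-38738) = 38738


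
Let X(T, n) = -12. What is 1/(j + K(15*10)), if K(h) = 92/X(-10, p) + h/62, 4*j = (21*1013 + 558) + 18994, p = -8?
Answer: 372/3794773 ≈ 9.8030e-5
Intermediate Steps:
j = 40825/4 (j = ((21*1013 + 558) + 18994)/4 = ((21273 + 558) + 18994)/4 = (21831 + 18994)/4 = (¼)*40825 = 40825/4 ≈ 10206.)
K(h) = -23/3 + h/62 (K(h) = 92/(-12) + h/62 = 92*(-1/12) + h*(1/62) = -23/3 + h/62)
1/(j + K(15*10)) = 1/(40825/4 + (-23/3 + (15*10)/62)) = 1/(40825/4 + (-23/3 + (1/62)*150)) = 1/(40825/4 + (-23/3 + 75/31)) = 1/(40825/4 - 488/93) = 1/(3794773/372) = 372/3794773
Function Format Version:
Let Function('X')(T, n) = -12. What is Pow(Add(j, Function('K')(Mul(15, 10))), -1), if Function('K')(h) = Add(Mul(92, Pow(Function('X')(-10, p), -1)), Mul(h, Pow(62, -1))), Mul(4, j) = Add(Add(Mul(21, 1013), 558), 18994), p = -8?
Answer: Rational(372, 3794773) ≈ 9.8030e-5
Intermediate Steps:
j = Rational(40825, 4) (j = Mul(Rational(1, 4), Add(Add(Mul(21, 1013), 558), 18994)) = Mul(Rational(1, 4), Add(Add(21273, 558), 18994)) = Mul(Rational(1, 4), Add(21831, 18994)) = Mul(Rational(1, 4), 40825) = Rational(40825, 4) ≈ 10206.)
Function('K')(h) = Add(Rational(-23, 3), Mul(Rational(1, 62), h)) (Function('K')(h) = Add(Mul(92, Pow(-12, -1)), Mul(h, Pow(62, -1))) = Add(Mul(92, Rational(-1, 12)), Mul(h, Rational(1, 62))) = Add(Rational(-23, 3), Mul(Rational(1, 62), h)))
Pow(Add(j, Function('K')(Mul(15, 10))), -1) = Pow(Add(Rational(40825, 4), Add(Rational(-23, 3), Mul(Rational(1, 62), Mul(15, 10)))), -1) = Pow(Add(Rational(40825, 4), Add(Rational(-23, 3), Mul(Rational(1, 62), 150))), -1) = Pow(Add(Rational(40825, 4), Add(Rational(-23, 3), Rational(75, 31))), -1) = Pow(Add(Rational(40825, 4), Rational(-488, 93)), -1) = Pow(Rational(3794773, 372), -1) = Rational(372, 3794773)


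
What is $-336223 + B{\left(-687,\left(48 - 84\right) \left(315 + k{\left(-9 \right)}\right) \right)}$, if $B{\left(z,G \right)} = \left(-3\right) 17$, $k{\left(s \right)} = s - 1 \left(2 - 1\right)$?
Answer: $-336274$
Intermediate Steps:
$k{\left(s \right)} = -1 + s$ ($k{\left(s \right)} = s - 1 \cdot 1 = s - 1 = -1 + s$)
$B{\left(z,G \right)} = -51$
$-336223 + B{\left(-687,\left(48 - 84\right) \left(315 + k{\left(-9 \right)}\right) \right)} = -336223 - 51 = -336274$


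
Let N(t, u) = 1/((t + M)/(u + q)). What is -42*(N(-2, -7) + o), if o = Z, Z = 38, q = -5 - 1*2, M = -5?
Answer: -1680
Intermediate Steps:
q = -7 (q = -5 - 2 = -7)
N(t, u) = (-7 + u)/(-5 + t) (N(t, u) = 1/((t - 5)/(u - 7)) = 1/((-5 + t)/(-7 + u)) = (-7 + u)/(-5 + t))
o = 38
-42*(N(-2, -7) + o) = -42*((-7 - 7)/(-5 - 2) + 38) = -42*(-14/(-7) + 38) = -42*(-⅐*(-14) + 38) = -42*(2 + 38) = -42*40 = -1680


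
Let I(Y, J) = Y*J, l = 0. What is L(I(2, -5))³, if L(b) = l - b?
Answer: 1000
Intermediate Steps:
I(Y, J) = J*Y
L(b) = -b (L(b) = 0 - b = -b)
L(I(2, -5))³ = (-(-5)*2)³ = (-1*(-10))³ = 10³ = 1000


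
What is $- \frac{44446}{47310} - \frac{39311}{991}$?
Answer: $- \frac{951924698}{23442105} \approx -40.607$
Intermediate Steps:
$- \frac{44446}{47310} - \frac{39311}{991} = \left(-44446\right) \frac{1}{47310} - \frac{39311}{991} = - \frac{22223}{23655} - \frac{39311}{991} = - \frac{951924698}{23442105}$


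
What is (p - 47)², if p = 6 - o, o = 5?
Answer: 2116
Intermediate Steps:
p = 1 (p = 6 - 1*5 = 6 - 5 = 1)
(p - 47)² = (1 - 47)² = (-46)² = 2116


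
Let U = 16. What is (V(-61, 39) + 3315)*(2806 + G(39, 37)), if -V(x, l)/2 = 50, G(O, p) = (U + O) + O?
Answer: 9323500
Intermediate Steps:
G(O, p) = 16 + 2*O (G(O, p) = (16 + O) + O = 16 + 2*O)
V(x, l) = -100 (V(x, l) = -2*50 = -100)
(V(-61, 39) + 3315)*(2806 + G(39, 37)) = (-100 + 3315)*(2806 + (16 + 2*39)) = 3215*(2806 + (16 + 78)) = 3215*(2806 + 94) = 3215*2900 = 9323500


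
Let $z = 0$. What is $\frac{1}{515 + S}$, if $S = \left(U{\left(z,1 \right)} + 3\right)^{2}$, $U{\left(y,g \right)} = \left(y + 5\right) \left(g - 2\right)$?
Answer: $\frac{1}{519} \approx 0.0019268$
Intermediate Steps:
$U{\left(y,g \right)} = \left(-2 + g\right) \left(5 + y\right)$ ($U{\left(y,g \right)} = \left(5 + y\right) \left(-2 + g\right) = \left(-2 + g\right) \left(5 + y\right)$)
$S = 4$ ($S = \left(\left(-10 - 0 + 5 \cdot 1 + 1 \cdot 0\right) + 3\right)^{2} = \left(\left(-10 + 0 + 5 + 0\right) + 3\right)^{2} = \left(-5 + 3\right)^{2} = \left(-2\right)^{2} = 4$)
$\frac{1}{515 + S} = \frac{1}{515 + 4} = \frac{1}{519}$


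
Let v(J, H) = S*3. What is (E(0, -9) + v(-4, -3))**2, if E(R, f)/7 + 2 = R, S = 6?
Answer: 16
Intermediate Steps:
E(R, f) = -14 + 7*R
v(J, H) = 18 (v(J, H) = 6*3 = 18)
(E(0, -9) + v(-4, -3))**2 = ((-14 + 7*0) + 18)**2 = ((-14 + 0) + 18)**2 = (-14 + 18)**2 = 4**2 = 16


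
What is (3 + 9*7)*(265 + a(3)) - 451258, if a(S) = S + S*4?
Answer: -432778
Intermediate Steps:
a(S) = 5*S (a(S) = S + 4*S = 5*S)
(3 + 9*7)*(265 + a(3)) - 451258 = (3 + 9*7)*(265 + 5*3) - 451258 = (3 + 63)*(265 + 15) - 451258 = 66*280 - 451258 = 18480 - 451258 = -432778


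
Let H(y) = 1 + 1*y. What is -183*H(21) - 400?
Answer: -4426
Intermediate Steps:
H(y) = 1 + y
-183*H(21) - 400 = -183*(1 + 21) - 400 = -183*22 - 400 = -4026 - 400 = -4426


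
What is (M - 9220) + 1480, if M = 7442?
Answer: -298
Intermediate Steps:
(M - 9220) + 1480 = (7442 - 9220) + 1480 = -1778 + 1480 = -298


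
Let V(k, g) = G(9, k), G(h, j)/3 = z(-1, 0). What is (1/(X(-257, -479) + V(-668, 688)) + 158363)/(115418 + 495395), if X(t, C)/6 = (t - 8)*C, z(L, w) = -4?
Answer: 120608944075/465193959174 ≈ 0.25927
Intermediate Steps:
X(t, C) = 6*C*(-8 + t) (X(t, C) = 6*((t - 8)*C) = 6*((-8 + t)*C) = 6*(C*(-8 + t)) = 6*C*(-8 + t))
G(h, j) = -12 (G(h, j) = 3*(-4) = -12)
V(k, g) = -12
(1/(X(-257, -479) + V(-668, 688)) + 158363)/(115418 + 495395) = (1/(6*(-479)*(-8 - 257) - 12) + 158363)/(115418 + 495395) = (1/(6*(-479)*(-265) - 12) + 158363)/610813 = (1/(761610 - 12) + 158363)*(1/610813) = (1/761598 + 158363)*(1/610813) = (120608944075/761598)*(1/610813) = 120608944075/465193959174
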